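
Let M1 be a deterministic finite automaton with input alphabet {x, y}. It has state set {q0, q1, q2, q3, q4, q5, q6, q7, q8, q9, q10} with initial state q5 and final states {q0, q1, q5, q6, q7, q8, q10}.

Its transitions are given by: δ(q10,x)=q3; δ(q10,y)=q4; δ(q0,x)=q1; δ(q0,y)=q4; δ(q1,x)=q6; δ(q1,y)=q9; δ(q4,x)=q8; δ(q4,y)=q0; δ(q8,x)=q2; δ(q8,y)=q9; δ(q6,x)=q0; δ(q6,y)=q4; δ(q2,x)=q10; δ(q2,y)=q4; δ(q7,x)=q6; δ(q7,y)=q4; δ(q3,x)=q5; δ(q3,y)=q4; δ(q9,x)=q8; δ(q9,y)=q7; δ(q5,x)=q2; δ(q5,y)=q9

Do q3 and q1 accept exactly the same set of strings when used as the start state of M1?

No

Start with accepting vs non-accepting: {q0,q1,q5,q6,q7,q8,q10} | {q2,q3,q4,q9}.
On input x, block {q0,q1,q5,q6,q7,q8,q10} splits into {q0,q1,q6,q7} and {q5,q8,q10}.
Split {q2,q3,q4,q9} by δ(·,y) → {q2,q3} and {q4,q9}.
Stable partition: {q0,q1,q6,q7} | {q2,q3} | {q5,q8,q10} | {q4,q9} — 4 equivalence classes.
q3 and q1 end up in different blocks, so they are distinguishable. For instance, the string 'ε' is accepted from only q1.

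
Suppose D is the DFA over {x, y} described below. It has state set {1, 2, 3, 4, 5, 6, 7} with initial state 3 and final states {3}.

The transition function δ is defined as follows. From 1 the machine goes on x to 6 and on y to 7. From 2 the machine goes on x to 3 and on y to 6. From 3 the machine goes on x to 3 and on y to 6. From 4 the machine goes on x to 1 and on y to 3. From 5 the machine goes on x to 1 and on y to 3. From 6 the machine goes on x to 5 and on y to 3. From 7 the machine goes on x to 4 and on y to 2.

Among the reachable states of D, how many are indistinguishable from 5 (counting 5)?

Every state is reachable, so we keep all 7.
Start with accepting vs non-accepting: {3} | {1,2,4,5,6,7}.
On input x, block {1,2,4,5,6,7} splits into {1,4,5,6,7} and {2}.
Refine {1,4,5,6,7} on symbol y: members go to different blocks, giving {4,5,6} and {1} and {7}.
Refine {4,5,6} on symbol x: members go to different blocks, giving {4,5} and {6}.
Stable partition: {3} | {4,5} | {2} | {1} | {7} | {6} — 6 equivalence classes.
State 5 belongs to the block {4,5}, which has 2 states.

2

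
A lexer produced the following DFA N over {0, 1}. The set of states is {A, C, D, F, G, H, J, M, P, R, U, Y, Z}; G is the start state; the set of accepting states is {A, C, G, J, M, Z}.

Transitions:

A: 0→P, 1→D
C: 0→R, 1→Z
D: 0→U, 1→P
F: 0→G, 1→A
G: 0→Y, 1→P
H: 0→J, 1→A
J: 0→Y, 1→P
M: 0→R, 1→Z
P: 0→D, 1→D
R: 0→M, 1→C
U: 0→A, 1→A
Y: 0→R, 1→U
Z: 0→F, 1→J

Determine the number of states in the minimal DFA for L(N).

10

States {H} cannot be reached from the start state, so discard them.
Initial partition by acceptance: {A,C,G,J,M,Z} | {D,F,P,R,U,Y}.
Refine {A,C,G,J,M,Z} on symbol 1: members go to different blocks, giving {C,M,Z} and {A,G,J}.
Split {C,M,Z} by δ(·,1) → {C,M} and {Z}.
Refine {D,F,P,R,U,Y} on symbol 0: members go to different blocks, giving {D,P,Y} and {F,U} and {R}.
Split {D,P,Y} by δ(·,0) → {P} and {Y} and {D}.
Split {A,G,J} by δ(·,0) → {G,J} and {A}.
Refine {F,U} on symbol 0: members go to different blocks, giving {F} and {U}.
No further refinement is possible. Final partition (10 blocks): {C,M} | {P} | {G,J} | {Z} | {F} | {R} | {Y} | {D} | {A} | {U}.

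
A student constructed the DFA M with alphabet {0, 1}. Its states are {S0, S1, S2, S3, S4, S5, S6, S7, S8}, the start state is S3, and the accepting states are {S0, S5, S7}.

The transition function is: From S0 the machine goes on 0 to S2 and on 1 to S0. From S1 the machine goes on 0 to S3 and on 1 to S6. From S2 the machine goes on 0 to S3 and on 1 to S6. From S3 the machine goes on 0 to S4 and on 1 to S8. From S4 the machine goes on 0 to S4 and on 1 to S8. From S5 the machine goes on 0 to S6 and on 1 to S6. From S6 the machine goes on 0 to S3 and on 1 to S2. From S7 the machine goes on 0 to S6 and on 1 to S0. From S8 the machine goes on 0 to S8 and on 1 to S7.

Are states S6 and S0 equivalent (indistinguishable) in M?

No

States {S1,S5} cannot be reached from the start state, so discard them.
Initial partition by acceptance: {S0,S7} | {S2,S3,S4,S6,S8}.
On input 1, block {S2,S3,S4,S6,S8} splits into {S2,S3,S4,S6} and {S8}.
Refine {S2,S3,S4,S6} on symbol 1: members go to different blocks, giving {S2,S6} and {S3,S4}.
No further refinement is possible. Final partition (4 blocks): {S0,S7} | {S2,S6} | {S8} | {S3,S4}.
S6 and S0 end up in different blocks, so they are distinguishable. For instance, the string 'ε' is accepted from only S0.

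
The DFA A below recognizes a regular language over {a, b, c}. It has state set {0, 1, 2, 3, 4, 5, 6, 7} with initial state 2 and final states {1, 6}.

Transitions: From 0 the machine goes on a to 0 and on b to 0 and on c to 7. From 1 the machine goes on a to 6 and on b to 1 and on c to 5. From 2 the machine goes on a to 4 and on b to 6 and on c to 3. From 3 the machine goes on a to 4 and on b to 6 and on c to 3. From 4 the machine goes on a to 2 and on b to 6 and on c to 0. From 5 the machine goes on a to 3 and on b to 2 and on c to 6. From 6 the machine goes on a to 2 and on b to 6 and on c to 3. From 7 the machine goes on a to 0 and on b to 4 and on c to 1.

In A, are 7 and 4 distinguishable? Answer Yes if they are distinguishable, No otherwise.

All states are reachable from the start state.
P0 = {1,6} | {0,2,3,4,5,7}.
Split {1,6} by δ(·,a) → {1} and {6}.
On input b, block {0,2,3,4,5,7} splits into {0,5,7} and {2,3,4}.
Refine {0,5,7} on symbol a: members go to different blocks, giving {0,7} and {5}.
Split {0,7} by δ(·,b) → {0} and {7}.
Refine {2,3,4} on symbol c: members go to different blocks, giving {2,3} and {4}.
The partition is now stable with 7 blocks: {1} | {0} | {6} | {2,3} | {5} | {7} | {4}.
7 and 4 end up in different blocks, so they are distinguishable. For instance, the string 'b' is accepted from only 4.

Yes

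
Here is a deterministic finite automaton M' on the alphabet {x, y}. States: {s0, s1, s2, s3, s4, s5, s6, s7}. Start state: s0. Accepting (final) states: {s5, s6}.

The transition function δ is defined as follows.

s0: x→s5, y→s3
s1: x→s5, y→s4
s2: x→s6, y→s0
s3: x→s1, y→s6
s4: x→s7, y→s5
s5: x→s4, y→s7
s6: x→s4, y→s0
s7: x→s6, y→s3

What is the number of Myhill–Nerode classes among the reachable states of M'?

Reachable states from the start: {s0,s1,s3,s4,s5,s6,s7}. Unreachable: {s2} — drop them.
P0 = {s5,s6} | {s0,s1,s3,s4,s7}.
On input x, block {s0,s1,s3,s4,s7} splits into {s0,s1,s7} and {s3,s4}.
Stable partition: {s5,s6} | {s0,s1,s7} | {s3,s4} — 3 equivalence classes.

3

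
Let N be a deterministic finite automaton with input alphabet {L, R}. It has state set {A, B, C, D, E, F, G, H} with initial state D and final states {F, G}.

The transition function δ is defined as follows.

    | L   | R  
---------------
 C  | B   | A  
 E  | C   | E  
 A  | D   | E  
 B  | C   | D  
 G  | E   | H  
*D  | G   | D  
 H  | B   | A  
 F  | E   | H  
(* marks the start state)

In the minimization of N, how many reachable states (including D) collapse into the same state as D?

1

States {F} cannot be reached from the start state, so discard them.
Start with accepting vs non-accepting: {G} | {A,B,C,D,E,H}.
On input L, block {A,B,C,D,E,H} splits into {A,B,C,E,H} and {D}.
Split {A,B,C,E,H} by δ(·,L) → {B,C,E,H} and {A}.
Refine {B,C,E,H} on symbol R: members go to different blocks, giving {C,H} and {B} and {E}.
Stable partition: {G} | {C,H} | {D} | {A} | {B} | {E} — 6 equivalence classes.
The equivalence class containing D is {D}, of size 1.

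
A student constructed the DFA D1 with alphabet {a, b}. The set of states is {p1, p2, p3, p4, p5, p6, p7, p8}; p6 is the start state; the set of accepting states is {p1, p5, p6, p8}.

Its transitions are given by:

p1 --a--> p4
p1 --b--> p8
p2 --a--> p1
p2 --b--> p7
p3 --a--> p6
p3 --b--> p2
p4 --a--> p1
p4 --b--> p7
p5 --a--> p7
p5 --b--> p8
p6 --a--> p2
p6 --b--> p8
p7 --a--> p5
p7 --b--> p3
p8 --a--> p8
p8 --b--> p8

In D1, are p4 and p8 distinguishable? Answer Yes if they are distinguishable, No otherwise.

Every state is reachable, so we keep all 8.
P0 = {p1,p5,p6,p8} | {p2,p3,p4,p7}.
On input a, block {p1,p5,p6,p8} splits into {p1,p5,p6} and {p8}.
No further refinement is possible. Final partition (3 blocks): {p1,p5,p6} | {p2,p3,p4,p7} | {p8}.
p4 and p8 end up in different blocks, so they are distinguishable. For instance, the string 'ε' is accepted from only p8.

Yes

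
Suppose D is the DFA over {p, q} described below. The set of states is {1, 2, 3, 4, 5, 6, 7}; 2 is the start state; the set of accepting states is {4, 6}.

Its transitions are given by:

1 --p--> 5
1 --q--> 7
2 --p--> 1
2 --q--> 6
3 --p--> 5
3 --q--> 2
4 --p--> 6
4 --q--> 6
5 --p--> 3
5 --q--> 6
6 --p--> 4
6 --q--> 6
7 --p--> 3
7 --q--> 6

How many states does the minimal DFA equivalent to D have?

3

Start with accepting vs non-accepting: {4,6} | {1,2,3,5,7}.
On input q, block {1,2,3,5,7} splits into {2,5,7} and {1,3}.
The partition is now stable with 3 blocks: {4,6} | {2,5,7} | {1,3}.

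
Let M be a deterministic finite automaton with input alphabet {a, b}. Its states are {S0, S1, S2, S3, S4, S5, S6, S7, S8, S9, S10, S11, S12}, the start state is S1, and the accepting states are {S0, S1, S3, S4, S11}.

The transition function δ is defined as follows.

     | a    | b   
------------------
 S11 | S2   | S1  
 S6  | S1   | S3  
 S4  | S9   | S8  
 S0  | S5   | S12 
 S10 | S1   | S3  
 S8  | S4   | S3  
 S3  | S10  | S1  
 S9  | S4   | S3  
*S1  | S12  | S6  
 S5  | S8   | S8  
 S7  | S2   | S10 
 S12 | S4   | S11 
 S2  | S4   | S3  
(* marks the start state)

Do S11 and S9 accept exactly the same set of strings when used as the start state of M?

No

Reachable states from the start: {S1,S2,S3,S4,S6,S8,S9,S10,S11,S12}. Unreachable: {S0,S5,S7} — drop them.
Start with accepting vs non-accepting: {S1,S3,S4,S11} | {S2,S6,S8,S9,S10,S12}.
On input b, block {S1,S3,S4,S11} splits into {S1,S4} and {S3,S11}.
Stable partition: {S1,S4} | {S2,S6,S8,S9,S10,S12} | {S3,S11} — 3 equivalence classes.
S11 and S9 end up in different blocks, so they are distinguishable. For instance, the string 'ε' is accepted from only S11.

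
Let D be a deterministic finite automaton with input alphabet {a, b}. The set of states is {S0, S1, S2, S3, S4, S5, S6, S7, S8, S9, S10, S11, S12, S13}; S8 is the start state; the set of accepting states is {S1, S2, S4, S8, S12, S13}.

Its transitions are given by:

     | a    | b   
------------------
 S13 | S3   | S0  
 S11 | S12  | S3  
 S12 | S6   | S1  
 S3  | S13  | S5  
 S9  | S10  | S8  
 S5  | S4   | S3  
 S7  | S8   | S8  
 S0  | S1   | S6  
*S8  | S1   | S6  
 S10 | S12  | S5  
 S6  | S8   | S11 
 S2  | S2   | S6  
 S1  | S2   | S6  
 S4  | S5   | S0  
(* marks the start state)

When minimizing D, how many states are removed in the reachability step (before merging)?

3

BFS from S8 reaches {S0, S1, S2, S3, S4, S5, S6, S8, S11, S12, S13}; the 3 state(s) S7, S9, S10 are never visited.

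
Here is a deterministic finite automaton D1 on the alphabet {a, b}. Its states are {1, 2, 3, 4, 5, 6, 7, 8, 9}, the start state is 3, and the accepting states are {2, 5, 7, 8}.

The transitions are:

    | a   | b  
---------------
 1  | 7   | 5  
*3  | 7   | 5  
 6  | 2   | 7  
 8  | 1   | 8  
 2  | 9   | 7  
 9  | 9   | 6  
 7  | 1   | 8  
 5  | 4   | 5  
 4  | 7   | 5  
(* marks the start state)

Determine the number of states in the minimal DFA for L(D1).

Reachable states from the start: {1,3,4,5,7,8}. Unreachable: {2,6,9} — drop them.
Initial partition by acceptance: {5,7,8} | {1,3,4}.
The partition is now stable with 2 blocks: {5,7,8} | {1,3,4}.

2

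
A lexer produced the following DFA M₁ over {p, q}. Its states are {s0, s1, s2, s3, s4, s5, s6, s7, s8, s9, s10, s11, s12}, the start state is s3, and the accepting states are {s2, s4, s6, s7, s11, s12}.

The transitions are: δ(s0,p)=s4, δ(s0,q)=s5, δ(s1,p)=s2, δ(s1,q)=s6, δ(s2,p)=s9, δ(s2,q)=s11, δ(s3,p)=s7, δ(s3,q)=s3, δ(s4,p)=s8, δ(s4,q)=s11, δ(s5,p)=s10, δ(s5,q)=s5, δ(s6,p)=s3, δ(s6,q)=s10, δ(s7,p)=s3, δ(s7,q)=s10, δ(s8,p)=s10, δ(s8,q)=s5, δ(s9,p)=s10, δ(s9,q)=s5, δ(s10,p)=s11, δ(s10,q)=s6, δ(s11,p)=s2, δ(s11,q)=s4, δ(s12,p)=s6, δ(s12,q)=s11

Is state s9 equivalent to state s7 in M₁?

States {s0,s1,s12} cannot be reached from the start state, so discard them.
Start with accepting vs non-accepting: {s2,s4,s6,s7,s11} | {s3,s5,s8,s9,s10}.
On input p, block {s2,s4,s6,s7,s11} splits into {s2,s4,s6,s7} and {s11}.
Refine {s2,s4,s6,s7} on symbol q: members go to different blocks, giving {s2,s4} and {s6,s7}.
On input p, block {s3,s5,s8,s9,s10} splits into {s5,s8,s9} and {s3} and {s10}.
The partition is now stable with 6 blocks: {s2,s4} | {s5,s8,s9} | {s11} | {s6,s7} | {s3} | {s10}.
s9 and s7 end up in different blocks, so they are distinguishable. For instance, the string 'ε' is accepted from only s7.

No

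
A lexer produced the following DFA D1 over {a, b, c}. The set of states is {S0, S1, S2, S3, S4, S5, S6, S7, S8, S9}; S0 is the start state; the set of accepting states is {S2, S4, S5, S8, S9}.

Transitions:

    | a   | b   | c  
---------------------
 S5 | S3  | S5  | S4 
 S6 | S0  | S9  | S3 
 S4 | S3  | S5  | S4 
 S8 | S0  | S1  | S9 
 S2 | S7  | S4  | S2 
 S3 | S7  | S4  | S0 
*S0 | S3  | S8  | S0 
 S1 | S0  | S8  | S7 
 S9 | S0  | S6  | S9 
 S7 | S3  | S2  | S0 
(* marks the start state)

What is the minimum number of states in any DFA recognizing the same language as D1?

Every state is reachable, so we keep all 10.
Start with accepting vs non-accepting: {S2,S4,S5,S8,S9} | {S0,S1,S3,S6,S7}.
Refine {S2,S4,S5,S8,S9} on symbol b: members go to different blocks, giving {S2,S4,S5} and {S8,S9}.
Refine {S0,S1,S3,S6,S7} on symbol b: members go to different blocks, giving {S0,S1,S6} and {S3,S7}.
On input a, block {S0,S1,S6} splits into {S1,S6} and {S0}.
No further refinement is possible. Final partition (5 blocks): {S2,S4,S5} | {S1,S6} | {S8,S9} | {S3,S7} | {S0}.

5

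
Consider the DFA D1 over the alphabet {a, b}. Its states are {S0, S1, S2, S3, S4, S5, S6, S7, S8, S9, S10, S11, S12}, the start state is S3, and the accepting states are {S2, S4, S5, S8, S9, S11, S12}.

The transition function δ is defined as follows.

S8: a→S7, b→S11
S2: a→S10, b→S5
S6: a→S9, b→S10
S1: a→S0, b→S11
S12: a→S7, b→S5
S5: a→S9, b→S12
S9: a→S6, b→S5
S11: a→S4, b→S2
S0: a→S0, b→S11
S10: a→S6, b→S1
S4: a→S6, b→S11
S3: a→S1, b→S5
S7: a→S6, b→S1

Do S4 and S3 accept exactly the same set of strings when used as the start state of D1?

No

First remove the unreachable states {S8}; 12 states remain.
Start with accepting vs non-accepting: {S2,S4,S5,S9,S11,S12} | {S0,S1,S3,S6,S7,S10}.
On input a, block {S2,S4,S5,S9,S11,S12} splits into {S2,S4,S9,S12} and {S5,S11}.
On input a, block {S0,S1,S3,S6,S7,S10} splits into {S0,S1,S3,S7,S10} and {S6}.
On input a, block {S2,S4,S9,S12} splits into {S2,S12} and {S4,S9}.
Split {S0,S1,S3,S7,S10} by δ(·,a) → {S0,S1,S3} and {S7,S10}.
The partition is now stable with 6 blocks: {S2,S12} | {S0,S1,S3} | {S5,S11} | {S6} | {S4,S9} | {S7,S10}.
S4 and S3 end up in different blocks, so they are distinguishable. For instance, the string 'ε' is accepted from only S4.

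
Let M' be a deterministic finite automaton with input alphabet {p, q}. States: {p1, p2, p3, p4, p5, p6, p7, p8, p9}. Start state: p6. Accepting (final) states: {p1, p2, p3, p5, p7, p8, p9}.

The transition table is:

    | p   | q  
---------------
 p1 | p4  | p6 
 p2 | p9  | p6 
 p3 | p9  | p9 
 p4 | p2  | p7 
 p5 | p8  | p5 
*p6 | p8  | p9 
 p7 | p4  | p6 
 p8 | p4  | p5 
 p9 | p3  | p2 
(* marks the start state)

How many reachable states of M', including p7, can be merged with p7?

1

Reachable states from the start: {p2,p3,p4,p5,p6,p7,p8,p9}. Unreachable: {p1} — drop them.
Start with accepting vs non-accepting: {p2,p3,p5,p7,p8,p9} | {p4,p6}.
Split {p2,p3,p5,p7,p8,p9} by δ(·,p) → {p2,p3,p5,p9} and {p7,p8}.
On input p, block {p2,p3,p5,p9} splits into {p2,p3,p9} and {p5}.
Refine {p2,p3,p9} on symbol q: members go to different blocks, giving {p3,p9} and {p2}.
On input q, block {p3,p9} splits into {p3} and {p9}.
On input p, block {p4,p6} splits into {p4} and {p6}.
Refine {p7,p8} on symbol q: members go to different blocks, giving {p7} and {p8}.
The partition is now stable with 8 blocks: {p3} | {p4} | {p7} | {p5} | {p2} | {p9} | {p6} | {p8}.
State p7 belongs to the block {p7}, which has 1 states.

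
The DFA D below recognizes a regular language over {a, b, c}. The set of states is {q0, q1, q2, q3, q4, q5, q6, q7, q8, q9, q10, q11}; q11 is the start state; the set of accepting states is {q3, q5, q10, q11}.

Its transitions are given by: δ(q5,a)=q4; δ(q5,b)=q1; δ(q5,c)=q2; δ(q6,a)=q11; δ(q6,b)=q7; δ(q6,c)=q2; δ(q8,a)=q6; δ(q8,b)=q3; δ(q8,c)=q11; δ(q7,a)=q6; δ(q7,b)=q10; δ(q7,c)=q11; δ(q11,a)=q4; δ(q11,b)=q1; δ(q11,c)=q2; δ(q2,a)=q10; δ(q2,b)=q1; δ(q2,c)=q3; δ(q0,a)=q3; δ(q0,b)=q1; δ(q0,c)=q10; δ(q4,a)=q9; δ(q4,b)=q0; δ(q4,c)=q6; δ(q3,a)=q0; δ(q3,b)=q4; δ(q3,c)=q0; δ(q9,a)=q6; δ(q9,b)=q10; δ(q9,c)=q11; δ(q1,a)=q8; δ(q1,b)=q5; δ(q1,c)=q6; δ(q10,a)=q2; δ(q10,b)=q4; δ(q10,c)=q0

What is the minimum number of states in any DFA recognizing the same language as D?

7

Every state is reachable, so we keep all 12.
Start with accepting vs non-accepting: {q3,q5,q10,q11} | {q0,q1,q2,q4,q6,q7,q8,q9}.
On input a, block {q0,q1,q2,q4,q6,q7,q8,q9} splits into {q1,q4,q7,q8,q9} and {q0,q2,q6}.
Split {q3,q5,q10,q11} by δ(·,a) → {q3,q10} and {q5,q11}.
Refine {q1,q4,q7,q8,q9} on symbol a: members go to different blocks, giving {q7,q8,q9} and {q1,q4}.
Refine {q0,q2,q6} on symbol a: members go to different blocks, giving {q0,q2} and {q6}.
On input b, block {q1,q4} splits into {q1} and {q4}.
No further refinement is possible. Final partition (7 blocks): {q3,q10} | {q7,q8,q9} | {q0,q2} | {q5,q11} | {q1} | {q6} | {q4}.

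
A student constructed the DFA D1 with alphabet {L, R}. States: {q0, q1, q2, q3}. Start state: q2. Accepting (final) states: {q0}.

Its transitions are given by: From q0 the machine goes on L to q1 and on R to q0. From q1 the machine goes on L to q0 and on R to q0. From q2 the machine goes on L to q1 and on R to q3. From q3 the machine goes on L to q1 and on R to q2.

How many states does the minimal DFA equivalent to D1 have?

Every state is reachable, so we keep all 4.
P0 = {q0} | {q1,q2,q3}.
Refine {q1,q2,q3} on symbol L: members go to different blocks, giving {q2,q3} and {q1}.
No further refinement is possible. Final partition (3 blocks): {q0} | {q2,q3} | {q1}.

3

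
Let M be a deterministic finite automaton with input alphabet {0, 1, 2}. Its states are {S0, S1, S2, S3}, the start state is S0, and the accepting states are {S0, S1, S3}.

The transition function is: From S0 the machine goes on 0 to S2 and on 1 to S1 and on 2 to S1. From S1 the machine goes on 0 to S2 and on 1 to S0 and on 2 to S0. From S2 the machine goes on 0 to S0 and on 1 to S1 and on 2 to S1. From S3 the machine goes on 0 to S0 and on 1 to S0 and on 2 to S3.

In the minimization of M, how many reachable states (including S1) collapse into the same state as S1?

States {S3} cannot be reached from the start state, so discard them.
P0 = {S0,S1} | {S2}.
The partition is now stable with 2 blocks: {S0,S1} | {S2}.
The equivalence class containing S1 is {S0,S1}, of size 2.

2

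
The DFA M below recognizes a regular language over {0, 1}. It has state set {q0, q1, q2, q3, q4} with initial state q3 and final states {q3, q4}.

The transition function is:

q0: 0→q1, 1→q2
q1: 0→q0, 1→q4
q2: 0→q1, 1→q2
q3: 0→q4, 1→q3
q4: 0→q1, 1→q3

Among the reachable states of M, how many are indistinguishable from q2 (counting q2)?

Every state is reachable, so we keep all 5.
Initial partition by acceptance: {q3,q4} | {q0,q1,q2}.
Refine {q3,q4} on symbol 0: members go to different blocks, giving {q3} and {q4}.
On input 1, block {q0,q1,q2} splits into {q0,q2} and {q1}.
The partition is now stable with 4 blocks: {q3} | {q0,q2} | {q4} | {q1}.
State q2 belongs to the block {q0,q2}, which has 2 states.

2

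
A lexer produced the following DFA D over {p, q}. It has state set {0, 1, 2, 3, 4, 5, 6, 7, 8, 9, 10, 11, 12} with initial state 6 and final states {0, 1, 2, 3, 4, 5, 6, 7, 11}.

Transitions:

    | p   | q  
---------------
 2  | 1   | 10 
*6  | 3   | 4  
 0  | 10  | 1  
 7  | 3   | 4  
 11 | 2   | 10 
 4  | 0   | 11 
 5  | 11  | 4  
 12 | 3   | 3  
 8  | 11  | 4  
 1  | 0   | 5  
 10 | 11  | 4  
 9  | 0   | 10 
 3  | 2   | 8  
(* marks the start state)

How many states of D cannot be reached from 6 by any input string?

No path from 6 leads to 7, 9, 12; the other 10 states are all reachable.

3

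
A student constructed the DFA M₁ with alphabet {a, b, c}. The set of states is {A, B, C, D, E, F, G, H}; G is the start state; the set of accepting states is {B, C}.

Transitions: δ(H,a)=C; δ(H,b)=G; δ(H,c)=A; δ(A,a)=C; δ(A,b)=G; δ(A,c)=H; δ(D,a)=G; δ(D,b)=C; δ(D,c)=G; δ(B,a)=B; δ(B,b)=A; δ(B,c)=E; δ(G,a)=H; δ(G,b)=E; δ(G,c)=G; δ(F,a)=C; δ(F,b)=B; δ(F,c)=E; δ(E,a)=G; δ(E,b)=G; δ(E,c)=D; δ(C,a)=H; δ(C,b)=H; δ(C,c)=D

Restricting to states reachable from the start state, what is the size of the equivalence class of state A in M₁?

2

Reachable states from the start: {A,C,D,E,G,H}. Unreachable: {B,F} — drop them.
Initial partition by acceptance: {C} | {A,D,E,G,H}.
Refine {A,D,E,G,H} on symbol a: members go to different blocks, giving {D,E,G} and {A,H}.
Split {D,E,G} by δ(·,a) → {D,E} and {G}.
Refine {D,E} on symbol b: members go to different blocks, giving {D} and {E}.
No further refinement is possible. Final partition (5 blocks): {C} | {D} | {A,H} | {G} | {E}.
The equivalence class containing A is {A,H}, of size 2.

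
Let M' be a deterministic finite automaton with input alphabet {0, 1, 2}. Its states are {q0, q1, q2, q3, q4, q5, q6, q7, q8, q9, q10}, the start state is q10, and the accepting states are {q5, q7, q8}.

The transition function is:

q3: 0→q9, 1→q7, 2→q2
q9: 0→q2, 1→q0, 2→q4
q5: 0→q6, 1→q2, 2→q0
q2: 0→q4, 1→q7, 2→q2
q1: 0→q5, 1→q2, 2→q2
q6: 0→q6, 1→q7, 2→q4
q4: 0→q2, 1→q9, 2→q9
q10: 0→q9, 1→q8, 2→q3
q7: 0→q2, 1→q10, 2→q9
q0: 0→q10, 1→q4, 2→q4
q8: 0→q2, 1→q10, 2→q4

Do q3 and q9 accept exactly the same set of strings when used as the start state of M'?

No

Reachable states from the start: {q0,q2,q3,q4,q7,q8,q9,q10}. Unreachable: {q1,q5,q6} — drop them.
Start with accepting vs non-accepting: {q7,q8} | {q0,q2,q3,q4,q9,q10}.
On input 1, block {q0,q2,q3,q4,q9,q10} splits into {q0,q4,q9} and {q2,q3,q10}.
The partition is now stable with 3 blocks: {q7,q8} | {q0,q4,q9} | {q2,q3,q10}.
q3 and q9 end up in different blocks, so they are distinguishable. For instance, the string '1' is accepted from only q3.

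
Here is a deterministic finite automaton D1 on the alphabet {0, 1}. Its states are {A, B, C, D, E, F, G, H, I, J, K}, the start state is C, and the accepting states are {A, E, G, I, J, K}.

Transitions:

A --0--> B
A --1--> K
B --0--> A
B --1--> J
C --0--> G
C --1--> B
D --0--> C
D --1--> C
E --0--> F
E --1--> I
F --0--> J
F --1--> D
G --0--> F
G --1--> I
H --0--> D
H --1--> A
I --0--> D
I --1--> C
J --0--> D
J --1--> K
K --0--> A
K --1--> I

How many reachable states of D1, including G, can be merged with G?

1

States {E,H} cannot be reached from the start state, so discard them.
Initial partition by acceptance: {A,G,I,J,K} | {B,C,D,F}.
On input 0, block {A,G,I,J,K} splits into {A,G,I,J} and {K}.
On input 1, block {A,G,I,J} splits into {A,J} and {G} and {I}.
Refine {B,C,D,F} on symbol 0: members go to different blocks, giving {B,F} and {C} and {D}.
Refine {A,J} on symbol 0: members go to different blocks, giving {A} and {J}.
Split {B,F} by δ(·,0) → {B} and {F}.
Stable partition: {A} | {B} | {K} | {G} | {I} | {C} | {D} | {J} | {F} — 9 equivalence classes.
The equivalence class containing G is {G}, of size 1.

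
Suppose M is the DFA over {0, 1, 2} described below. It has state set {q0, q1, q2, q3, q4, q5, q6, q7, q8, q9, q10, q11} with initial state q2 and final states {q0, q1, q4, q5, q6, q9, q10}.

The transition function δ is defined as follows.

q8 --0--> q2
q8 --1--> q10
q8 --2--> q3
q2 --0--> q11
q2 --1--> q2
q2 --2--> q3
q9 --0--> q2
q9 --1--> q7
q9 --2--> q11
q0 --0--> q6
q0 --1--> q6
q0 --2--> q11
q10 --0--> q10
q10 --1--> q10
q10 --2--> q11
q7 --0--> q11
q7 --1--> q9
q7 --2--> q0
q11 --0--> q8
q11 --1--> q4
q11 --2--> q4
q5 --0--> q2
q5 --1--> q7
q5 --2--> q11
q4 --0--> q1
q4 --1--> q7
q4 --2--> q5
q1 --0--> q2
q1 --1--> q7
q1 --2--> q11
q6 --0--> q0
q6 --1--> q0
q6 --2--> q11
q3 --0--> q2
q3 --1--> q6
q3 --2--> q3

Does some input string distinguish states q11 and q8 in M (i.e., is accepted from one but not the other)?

Yes

Start with accepting vs non-accepting: {q0,q1,q4,q5,q6,q9,q10} | {q2,q3,q7,q8,q11}.
Split {q0,q1,q4,q5,q6,q9,q10} by δ(·,0) → {q0,q4,q6,q10} and {q1,q5,q9}.
On input 0, block {q0,q4,q6,q10} splits into {q0,q6,q10} and {q4}.
On input 1, block {q2,q3,q7,q8,q11} splits into {q3,q8} and {q2} and {q7} and {q11}.
The partition is now stable with 7 blocks: {q0,q6,q10} | {q3,q8} | {q1,q5,q9} | {q4} | {q2} | {q7} | {q11}.
q11 and q8 end up in different blocks, so they are distinguishable. For instance, the string '2' is accepted from only q11.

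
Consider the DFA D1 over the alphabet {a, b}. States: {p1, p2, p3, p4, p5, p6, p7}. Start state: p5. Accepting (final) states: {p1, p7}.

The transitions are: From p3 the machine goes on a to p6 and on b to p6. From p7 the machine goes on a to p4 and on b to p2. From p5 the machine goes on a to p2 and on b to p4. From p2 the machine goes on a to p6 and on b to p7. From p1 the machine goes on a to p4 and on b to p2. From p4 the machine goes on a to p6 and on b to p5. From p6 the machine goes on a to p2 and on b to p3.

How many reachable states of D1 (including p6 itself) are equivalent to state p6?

2

States {p1} cannot be reached from the start state, so discard them.
P0 = {p7} | {p2,p3,p4,p5,p6}.
Refine {p2,p3,p4,p5,p6} on symbol b: members go to different blocks, giving {p3,p4,p5,p6} and {p2}.
On input a, block {p3,p4,p5,p6} splits into {p3,p4} and {p5,p6}.
No further refinement is possible. Final partition (4 blocks): {p7} | {p3,p4} | {p2} | {p5,p6}.
State p6 belongs to the block {p5,p6}, which has 2 states.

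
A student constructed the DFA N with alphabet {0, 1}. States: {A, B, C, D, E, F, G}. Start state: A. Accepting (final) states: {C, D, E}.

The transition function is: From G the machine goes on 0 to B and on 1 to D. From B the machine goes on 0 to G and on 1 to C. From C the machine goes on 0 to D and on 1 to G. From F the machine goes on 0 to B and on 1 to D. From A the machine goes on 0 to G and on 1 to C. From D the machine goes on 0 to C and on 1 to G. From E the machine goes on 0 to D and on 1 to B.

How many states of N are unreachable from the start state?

BFS from A reaches {A, B, C, D, G}; the 2 state(s) E, F are never visited.

2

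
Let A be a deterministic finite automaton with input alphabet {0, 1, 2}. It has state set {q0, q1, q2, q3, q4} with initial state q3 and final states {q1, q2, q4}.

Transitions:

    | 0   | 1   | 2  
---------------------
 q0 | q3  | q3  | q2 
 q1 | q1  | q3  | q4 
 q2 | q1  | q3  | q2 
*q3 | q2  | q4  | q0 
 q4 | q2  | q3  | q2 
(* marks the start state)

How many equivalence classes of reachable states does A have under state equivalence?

3

All states are reachable from the start state.
Initial partition by acceptance: {q1,q2,q4} | {q0,q3}.
Refine {q0,q3} on symbol 0: members go to different blocks, giving {q0} and {q3}.
Stable partition: {q1,q2,q4} | {q0} | {q3} — 3 equivalence classes.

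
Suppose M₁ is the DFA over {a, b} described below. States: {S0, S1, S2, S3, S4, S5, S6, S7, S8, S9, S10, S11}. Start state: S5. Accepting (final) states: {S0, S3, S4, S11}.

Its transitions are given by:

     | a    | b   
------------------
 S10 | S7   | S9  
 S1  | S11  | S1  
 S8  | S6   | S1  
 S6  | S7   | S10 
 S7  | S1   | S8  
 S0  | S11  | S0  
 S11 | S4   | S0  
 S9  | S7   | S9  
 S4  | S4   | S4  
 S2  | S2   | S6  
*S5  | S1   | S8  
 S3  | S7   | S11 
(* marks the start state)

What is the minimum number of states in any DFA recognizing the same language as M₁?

5

First remove the unreachable states {S2,S3}; 10 states remain.
P0 = {S0,S4,S11} | {S1,S5,S6,S7,S8,S9,S10}.
On input a, block {S1,S5,S6,S7,S8,S9,S10} splits into {S5,S6,S7,S8,S9,S10} and {S1}.
Refine {S5,S6,S7,S8,S9,S10} on symbol a: members go to different blocks, giving {S6,S8,S9,S10} and {S5,S7}.
Refine {S6,S8,S9,S10} on symbol a: members go to different blocks, giving {S6,S9,S10} and {S8}.
No further refinement is possible. Final partition (5 blocks): {S0,S4,S11} | {S6,S9,S10} | {S1} | {S5,S7} | {S8}.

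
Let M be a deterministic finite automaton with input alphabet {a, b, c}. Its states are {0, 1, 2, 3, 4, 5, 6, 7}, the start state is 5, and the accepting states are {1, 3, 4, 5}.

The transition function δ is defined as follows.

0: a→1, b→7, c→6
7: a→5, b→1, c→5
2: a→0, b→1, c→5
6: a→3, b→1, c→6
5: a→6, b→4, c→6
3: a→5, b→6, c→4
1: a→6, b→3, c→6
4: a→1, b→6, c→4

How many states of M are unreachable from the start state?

No path from 5 leads to 0, 2, 7; the other 5 states are all reachable.

3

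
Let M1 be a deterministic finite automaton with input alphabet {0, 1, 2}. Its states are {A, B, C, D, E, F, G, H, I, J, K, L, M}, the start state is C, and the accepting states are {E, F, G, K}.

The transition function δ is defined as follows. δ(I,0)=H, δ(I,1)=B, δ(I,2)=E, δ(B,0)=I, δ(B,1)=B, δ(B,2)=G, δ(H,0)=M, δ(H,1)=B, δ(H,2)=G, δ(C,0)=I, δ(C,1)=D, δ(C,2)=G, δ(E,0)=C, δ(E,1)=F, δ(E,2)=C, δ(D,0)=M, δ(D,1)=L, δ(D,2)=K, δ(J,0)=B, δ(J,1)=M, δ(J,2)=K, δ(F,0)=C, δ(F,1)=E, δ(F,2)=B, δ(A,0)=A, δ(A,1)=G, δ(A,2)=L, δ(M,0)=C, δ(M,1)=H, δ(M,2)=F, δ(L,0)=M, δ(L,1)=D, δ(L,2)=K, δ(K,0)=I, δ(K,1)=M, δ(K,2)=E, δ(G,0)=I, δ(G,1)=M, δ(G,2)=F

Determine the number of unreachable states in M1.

2

BFS from C reaches {B, C, D, E, F, G, H, I, K, L, M}; the 2 state(s) A, J are never visited.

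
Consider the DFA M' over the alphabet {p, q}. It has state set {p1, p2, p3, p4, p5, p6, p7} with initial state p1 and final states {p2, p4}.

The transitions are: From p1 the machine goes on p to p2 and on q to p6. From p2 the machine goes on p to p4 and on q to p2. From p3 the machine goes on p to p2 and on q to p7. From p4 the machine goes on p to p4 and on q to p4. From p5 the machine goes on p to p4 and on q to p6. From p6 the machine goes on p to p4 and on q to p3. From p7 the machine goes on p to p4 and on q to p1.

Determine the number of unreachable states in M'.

No path from p1 leads to p5; the other 6 states are all reachable.

1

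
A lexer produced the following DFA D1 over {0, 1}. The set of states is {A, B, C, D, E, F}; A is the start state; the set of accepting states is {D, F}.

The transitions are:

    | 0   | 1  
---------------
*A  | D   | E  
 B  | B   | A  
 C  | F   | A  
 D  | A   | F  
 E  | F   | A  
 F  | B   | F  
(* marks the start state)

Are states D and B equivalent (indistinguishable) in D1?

Reachable states from the start: {A,B,D,E,F}. Unreachable: {C} — drop them.
Initial partition by acceptance: {D,F} | {A,B,E}.
Refine {A,B,E} on symbol 0: members go to different blocks, giving {A,E} and {B}.
Refine {D,F} on symbol 0: members go to different blocks, giving {D} and {F}.
Split {A,E} by δ(·,0) → {A} and {E}.
Stable partition: {D} | {A} | {B} | {F} | {E} — 5 equivalence classes.
D and B end up in different blocks, so they are distinguishable. For instance, the string 'ε' is accepted from only D.

No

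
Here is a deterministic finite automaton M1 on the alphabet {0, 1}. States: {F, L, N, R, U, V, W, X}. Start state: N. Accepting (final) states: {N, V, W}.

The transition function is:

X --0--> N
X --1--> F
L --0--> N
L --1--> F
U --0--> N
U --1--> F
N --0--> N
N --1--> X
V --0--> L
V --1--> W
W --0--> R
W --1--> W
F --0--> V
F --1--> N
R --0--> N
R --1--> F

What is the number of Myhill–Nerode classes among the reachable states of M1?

States {U} cannot be reached from the start state, so discard them.
Initial partition by acceptance: {N,V,W} | {F,L,R,X}.
Split {N,V,W} by δ(·,0) → {V,W} and {N}.
On input 0, block {F,L,R,X} splits into {L,R,X} and {F}.
Stable partition: {V,W} | {L,R,X} | {N} | {F} — 4 equivalence classes.

4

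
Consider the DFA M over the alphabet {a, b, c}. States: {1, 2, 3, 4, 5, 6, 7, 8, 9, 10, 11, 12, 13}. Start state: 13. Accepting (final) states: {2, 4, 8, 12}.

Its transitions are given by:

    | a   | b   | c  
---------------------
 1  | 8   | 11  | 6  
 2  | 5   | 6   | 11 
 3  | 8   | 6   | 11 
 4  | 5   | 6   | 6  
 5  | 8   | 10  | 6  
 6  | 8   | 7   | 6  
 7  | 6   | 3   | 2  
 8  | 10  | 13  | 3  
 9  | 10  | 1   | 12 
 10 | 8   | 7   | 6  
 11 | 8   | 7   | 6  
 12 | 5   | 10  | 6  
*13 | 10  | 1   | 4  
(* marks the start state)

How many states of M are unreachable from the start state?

Starting at 13 and following transitions, the reachable set is {1, 2, 3, 4, 5, 6, 7, 8, 10, 11, 13}. That leaves 9, 12 unreachable — 2 in total.

2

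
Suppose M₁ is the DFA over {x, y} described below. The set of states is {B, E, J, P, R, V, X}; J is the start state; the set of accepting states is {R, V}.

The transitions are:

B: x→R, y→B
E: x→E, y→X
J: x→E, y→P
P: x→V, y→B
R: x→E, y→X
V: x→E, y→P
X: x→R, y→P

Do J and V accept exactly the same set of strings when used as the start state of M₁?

No

Every state is reachable, so we keep all 7.
P0 = {R,V} | {B,E,J,P,X}.
Split {B,E,J,P,X} by δ(·,x) → {B,P,X} and {E,J}.
No further refinement is possible. Final partition (3 blocks): {R,V} | {B,P,X} | {E,J}.
J and V end up in different blocks, so they are distinguishable. For instance, the string 'ε' is accepted from only V.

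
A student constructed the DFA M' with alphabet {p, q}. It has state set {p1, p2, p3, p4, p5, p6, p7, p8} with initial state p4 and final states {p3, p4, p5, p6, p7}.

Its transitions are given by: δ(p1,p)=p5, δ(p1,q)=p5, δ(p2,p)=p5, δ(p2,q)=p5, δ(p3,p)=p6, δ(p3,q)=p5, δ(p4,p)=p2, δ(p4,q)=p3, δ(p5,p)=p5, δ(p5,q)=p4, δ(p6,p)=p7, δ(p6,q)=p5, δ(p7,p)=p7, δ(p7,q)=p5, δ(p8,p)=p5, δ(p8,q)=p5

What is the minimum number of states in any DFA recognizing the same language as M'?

First remove the unreachable states {p1,p8}; 6 states remain.
P0 = {p3,p4,p5,p6,p7} | {p2}.
Split {p3,p4,p5,p6,p7} by δ(·,p) → {p3,p5,p6,p7} and {p4}.
Split {p3,p5,p6,p7} by δ(·,q) → {p3,p6,p7} and {p5}.
No further refinement is possible. Final partition (4 blocks): {p3,p6,p7} | {p2} | {p4} | {p5}.

4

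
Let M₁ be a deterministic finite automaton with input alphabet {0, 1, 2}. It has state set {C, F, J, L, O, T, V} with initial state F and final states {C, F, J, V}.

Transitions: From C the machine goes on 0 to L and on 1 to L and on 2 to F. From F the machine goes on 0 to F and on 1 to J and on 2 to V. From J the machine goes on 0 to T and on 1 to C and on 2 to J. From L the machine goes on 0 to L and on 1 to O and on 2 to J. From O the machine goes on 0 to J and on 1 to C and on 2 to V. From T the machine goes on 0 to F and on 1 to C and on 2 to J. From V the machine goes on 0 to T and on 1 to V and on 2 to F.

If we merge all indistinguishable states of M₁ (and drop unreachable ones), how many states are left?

All states are reachable from the start state.
Initial partition by acceptance: {C,F,J,V} | {L,O,T}.
Split {C,F,J,V} by δ(·,0) → {C,J,V} and {F}.
Split {C,J,V} by δ(·,1) → {J,V} and {C}.
Split {J,V} by δ(·,1) → {J} and {V}.
Refine {L,O,T} on symbol 0: members go to different blocks, giving {L} and {T} and {O}.
The partition is now stable with 7 blocks: {J} | {L} | {F} | {C} | {V} | {T} | {O}.

7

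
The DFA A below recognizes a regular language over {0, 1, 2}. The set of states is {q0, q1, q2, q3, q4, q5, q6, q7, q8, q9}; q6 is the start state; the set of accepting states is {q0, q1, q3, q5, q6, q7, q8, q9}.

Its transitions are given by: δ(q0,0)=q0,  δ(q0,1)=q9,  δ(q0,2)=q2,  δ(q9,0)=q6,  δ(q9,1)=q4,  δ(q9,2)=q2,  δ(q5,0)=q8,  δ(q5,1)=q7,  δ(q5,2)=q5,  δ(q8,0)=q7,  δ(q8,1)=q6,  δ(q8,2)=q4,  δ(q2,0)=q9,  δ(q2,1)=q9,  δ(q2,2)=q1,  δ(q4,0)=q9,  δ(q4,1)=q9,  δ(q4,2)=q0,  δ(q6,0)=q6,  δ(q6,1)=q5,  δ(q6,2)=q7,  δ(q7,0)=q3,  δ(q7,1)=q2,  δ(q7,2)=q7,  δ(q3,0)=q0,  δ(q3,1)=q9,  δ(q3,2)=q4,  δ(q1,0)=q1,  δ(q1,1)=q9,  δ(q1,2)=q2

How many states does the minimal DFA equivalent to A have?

7

All states are reachable from the start state.
Initial partition by acceptance: {q0,q1,q3,q5,q6,q7,q8,q9} | {q2,q4}.
On input 1, block {q0,q1,q3,q5,q6,q7,q8,q9} splits into {q0,q1,q3,q5,q6,q8} and {q7,q9}.
On input 0, block {q0,q1,q3,q5,q6,q8} splits into {q0,q1,q3,q5,q6} and {q8}.
Refine {q0,q1,q3,q5,q6} on symbol 0: members go to different blocks, giving {q0,q1,q3,q6} and {q5}.
Split {q0,q1,q3,q6} by δ(·,1) → {q0,q1,q3} and {q6}.
Split {q7,q9} by δ(·,0) → {q7} and {q9}.
The partition is now stable with 7 blocks: {q0,q1,q3} | {q2,q4} | {q7} | {q8} | {q5} | {q6} | {q9}.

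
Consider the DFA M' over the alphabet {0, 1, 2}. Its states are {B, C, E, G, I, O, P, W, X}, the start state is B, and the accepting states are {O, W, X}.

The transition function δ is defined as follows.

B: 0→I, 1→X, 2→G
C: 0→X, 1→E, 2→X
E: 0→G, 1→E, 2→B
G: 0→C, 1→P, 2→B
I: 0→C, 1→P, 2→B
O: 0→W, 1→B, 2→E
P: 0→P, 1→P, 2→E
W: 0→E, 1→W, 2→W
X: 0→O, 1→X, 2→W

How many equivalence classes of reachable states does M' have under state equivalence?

8

Every state is reachable, so we keep all 9.
Start with accepting vs non-accepting: {O,W,X} | {B,C,E,G,I,P}.
Split {O,W,X} by δ(·,0) → {O,X} and {W}.
Refine {O,X} on symbol 0: members go to different blocks, giving {X} and {O}.
On input 0, block {B,C,E,G,I,P} splits into {B,E,G,I,P} and {C}.
On input 0, block {B,E,G,I,P} splits into {B,E,P} and {G,I}.
Split {B,E,P} by δ(·,0) → {B,E} and {P}.
On input 1, block {B,E} splits into {B} and {E}.
No further refinement is possible. Final partition (8 blocks): {X} | {B} | {W} | {O} | {C} | {G,I} | {P} | {E}.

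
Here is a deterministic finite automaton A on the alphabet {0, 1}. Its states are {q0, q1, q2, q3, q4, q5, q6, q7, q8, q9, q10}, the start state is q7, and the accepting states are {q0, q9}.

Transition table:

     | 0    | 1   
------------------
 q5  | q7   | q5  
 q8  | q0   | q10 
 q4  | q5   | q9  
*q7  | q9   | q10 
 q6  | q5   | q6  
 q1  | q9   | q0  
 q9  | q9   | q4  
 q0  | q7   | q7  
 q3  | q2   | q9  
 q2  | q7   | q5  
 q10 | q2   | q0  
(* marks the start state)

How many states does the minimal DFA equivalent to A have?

First remove the unreachable states {q1,q3,q6,q8}; 7 states remain.
Start with accepting vs non-accepting: {q0,q9} | {q2,q4,q5,q7,q10}.
On input 0, block {q0,q9} splits into {q0} and {q9}.
Split {q2,q4,q5,q7,q10} by δ(·,0) → {q2,q4,q5,q10} and {q7}.
Split {q2,q4,q5,q10} by δ(·,0) → {q2,q5} and {q4,q10}.
On input 1, block {q4,q10} splits into {q4} and {q10}.
Stable partition: {q0} | {q2,q5} | {q9} | {q7} | {q4} | {q10} — 6 equivalence classes.

6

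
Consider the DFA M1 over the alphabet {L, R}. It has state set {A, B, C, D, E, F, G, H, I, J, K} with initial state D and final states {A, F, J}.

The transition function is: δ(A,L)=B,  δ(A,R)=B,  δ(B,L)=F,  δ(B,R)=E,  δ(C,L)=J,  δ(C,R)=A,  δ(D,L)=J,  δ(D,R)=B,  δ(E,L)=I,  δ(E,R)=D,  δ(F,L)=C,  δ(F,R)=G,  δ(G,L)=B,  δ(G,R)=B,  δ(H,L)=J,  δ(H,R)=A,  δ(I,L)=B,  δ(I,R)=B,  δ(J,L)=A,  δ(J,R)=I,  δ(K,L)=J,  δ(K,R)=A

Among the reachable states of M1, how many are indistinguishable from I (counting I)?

2

States {H,K} cannot be reached from the start state, so discard them.
P0 = {A,F,J} | {B,C,D,E,G,I}.
Refine {A,F,J} on symbol L: members go to different blocks, giving {A,F} and {J}.
On input L, block {B,C,D,E,G,I} splits into {E,G,I} and {C,D} and {B}.
Split {A,F} by δ(·,L) → {A} and {F}.
Split {E,G,I} by δ(·,L) → {G,I} and {E}.
On input R, block {C,D} splits into {C} and {D}.
Stable partition: {A} | {G,I} | {J} | {C} | {B} | {F} | {E} | {D} — 8 equivalence classes.
The equivalence class containing I is {G,I}, of size 2.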